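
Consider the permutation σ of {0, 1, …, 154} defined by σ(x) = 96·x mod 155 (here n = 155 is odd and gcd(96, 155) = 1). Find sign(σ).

Trace 56: π^k(56) = [56, 106, 101, 86, 41, 61, 121] for k=0..6.
The orbit structure of x ↦ 96x mod 155: 10 orbits of sizes [30, 30, 30, 30, 30, 1, 1, 1, 1, 1].
Σ(ℓ_i−1) = 155−10 = 145; sign = (−1)^145 = -1.
(96|155)_J = -1 (Zolotarev's lemma cross-check).

-1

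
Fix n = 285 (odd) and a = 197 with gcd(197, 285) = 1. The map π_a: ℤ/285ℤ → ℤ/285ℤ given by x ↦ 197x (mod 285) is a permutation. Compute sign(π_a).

Orbit of 77 under x↦197x: [77, 64, 68, 1, 197, 49, 248]… (length divides ord_285(197)).
35 cycles of lengths [12, 12, 12, 12, 12, 12, 12, 12, 12, 12, 12, 12, 12, 12, 12, 12, 12, 12, 6, 6, 6, 6, 6, 6, 4, 4, 4, 3, 3, 3, 3, 3, 3, 2, 1].
35 cycles on 285: each ℓ→(−1)^(ℓ−1), product (−1)^250 = +1.
(197|285)_J = +1 (Zolotarev's lemma cross-check).

+1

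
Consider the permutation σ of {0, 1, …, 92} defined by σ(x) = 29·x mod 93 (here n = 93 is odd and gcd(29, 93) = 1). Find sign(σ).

+1

Trace 92: π^k(92) = [92, 64, 89, 70, 77, 1, 29] for k=0..6.
The orbit structure of x ↦ 29x mod 93: 11 orbits of sizes [10, 10, 10, 10, 10, 10, 10, 10, 10, 2, 1].
sign(π) = (−1)^{n − #cycles} = (−1)^{93−11} = (−1)^82 = +1.
Check: (29/93) = +1 by Zolotarev.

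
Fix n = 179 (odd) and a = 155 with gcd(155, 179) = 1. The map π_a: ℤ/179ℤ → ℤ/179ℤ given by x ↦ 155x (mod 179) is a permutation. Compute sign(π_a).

Trace 15: π^k(15) = [15, 177, 48, 101, 82, 1, 155] for k=0..6.
The orbit structure of x ↦ 155x mod 179: 3 orbits of sizes [89, 89, 1].
n − c = 179 − 3 = 176; sign = (−1)^176 = +1.

+1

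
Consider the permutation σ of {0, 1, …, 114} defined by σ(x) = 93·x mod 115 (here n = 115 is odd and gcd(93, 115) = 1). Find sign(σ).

Trace 93: π^k(93) = [93, 24, 47, 1] for k=0..3.
Cycle lengths of π_93 on ℤ/115ℤ: [4, 4, 4, 4, 4, 4, 4, 4, 4, 4, 4, 4, 4, 4, 4, 4, 4, 4, 4, 4, 4, 4, 4, 1, 1, 1, 1, 1, 1, 1, 1, 1, 1, 1, 1, 1, 1, 1, 1, 1, 1, 1, 1, 1, 1, 1]; 46 cycles in total.
115 − 46 = 69 transpositions; sign(π) = (−1)^69 = -1.
The Jacobi symbol (93|115) = -1 (Zolotarev) agrees.

-1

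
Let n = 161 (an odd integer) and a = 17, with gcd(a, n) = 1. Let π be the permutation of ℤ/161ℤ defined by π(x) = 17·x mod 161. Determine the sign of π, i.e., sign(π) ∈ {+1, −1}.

Orbit of 1 under x↦17x: [1, 17, 128, 83, 123, 159, 127]… (length divides ord_161(17)).
Cycle lengths of π_17 on ℤ/161ℤ: [66, 66, 22, 6, 1]; 5 cycles in total.
n − c = 161 − 5 = 156; sign = (−1)^156 = +1.

+1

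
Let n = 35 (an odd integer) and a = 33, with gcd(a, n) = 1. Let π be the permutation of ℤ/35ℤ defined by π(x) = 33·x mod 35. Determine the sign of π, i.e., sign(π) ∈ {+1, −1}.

Start at x=12: 12 → 11 → 13 → 9 → 17 → 1 → 33 → … (one orbit).
Cycle type of π: 12×2 + 6 + 4 + 1; total 5 cycles.
n − c = 35 − 5 = 30; sign = (−1)^30 = +1.
Via Zolotarev, sign(π_{33}) = (33|35) = +1.

+1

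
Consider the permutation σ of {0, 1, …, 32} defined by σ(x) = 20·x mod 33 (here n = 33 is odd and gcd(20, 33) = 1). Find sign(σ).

-1

Start at x=31: 31 → 26 → 25 → 5 → 1 → 20 → 4 → … (one orbit).
Cycle type of π: 10×2 + 5×2 + 2 + 1; total 6 cycles.
n − c = 33 − 6 = 27; sign = (−1)^27 = -1.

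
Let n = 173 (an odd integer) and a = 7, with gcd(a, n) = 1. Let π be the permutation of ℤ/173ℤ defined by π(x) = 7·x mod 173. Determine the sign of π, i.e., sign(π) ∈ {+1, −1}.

Start at x=75: 75 → 6 → 42 → 121 → 155 → 47 → 156 → … (one orbit).
Cycle lengths of π_7 on ℤ/173ℤ: [172, 1]; 2 cycles in total.
2 cycles on 173: each ℓ→(−1)^(ℓ−1), product (−1)^171 = -1.

-1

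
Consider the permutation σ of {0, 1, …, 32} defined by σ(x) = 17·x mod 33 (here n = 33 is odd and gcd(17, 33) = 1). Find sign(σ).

Orbit of 32 under x↦17x: [32, 16, 8, 4, 2, 1, 17]… (length divides ord_33(17)).
The orbit structure of x ↦ 17x mod 33: 5 orbits of sizes [10, 10, 10, 2, 1].
n − c = 33 − 5 = 28; sign = (−1)^28 = +1.
(17|33)_J = +1 (Zolotarev's lemma cross-check).

+1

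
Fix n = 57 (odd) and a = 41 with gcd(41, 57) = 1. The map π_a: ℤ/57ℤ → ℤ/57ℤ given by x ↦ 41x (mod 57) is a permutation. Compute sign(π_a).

+1

Trace 7: π^k(7) = [7, 2, 25, 56, 16, 29, 49] for k=0..6.
Decompose π into cycles: lengths [18, 18, 18, 2, 1] (5 cycles, including the fixed point 0).
sign(π) = (−1)^{n − #cycles} = (−1)^{57−5} = (−1)^52 = +1.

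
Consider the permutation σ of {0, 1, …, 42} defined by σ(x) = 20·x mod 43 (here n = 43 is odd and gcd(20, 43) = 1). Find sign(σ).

Orbit of 42 under x↦20x: [42, 23, 30, 41, 3, 17, 39]… (length divides ord_43(20)).
π_20 has 2 disjoint cycles with lengths [42, 1] on {0,…,42}.
Σ(ℓ_i−1) = 43−2 = 41; sign = (−1)^41 = -1.
Via Zolotarev, sign(π_{20}) = (20|43) = -1.

-1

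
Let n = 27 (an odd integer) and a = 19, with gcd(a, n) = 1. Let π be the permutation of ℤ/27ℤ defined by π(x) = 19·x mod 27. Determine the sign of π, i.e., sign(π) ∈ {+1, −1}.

Start at x=10: 10 → 1 → 19 → 10 (one orbit).
Cycle type of π: 3×6 + 1×9; total 15 cycles.
sign(π) = (−1)^{n − #cycles} = (−1)^{27−15} = (−1)^12 = +1.
Zolotarev: (19|27) = +1, matching the cycle-count sign.

+1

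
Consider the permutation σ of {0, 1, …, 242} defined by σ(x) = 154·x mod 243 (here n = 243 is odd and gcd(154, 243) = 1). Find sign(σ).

+1

Start at x=37: 37 → 109 → 19 → 10 → 82 → 235 → 226 → … (one orbit).
Cycle lengths of π_154 on ℤ/243ℤ: [27, 27, 27, 27, 27, 27, 9, 9, 9, 9, 9, 9, 3, 3, 3, 3, 3, 3, 1, 1, 1, 1, 1, 1, 1, 1, 1]; 27 cycles in total.
sign(π) = (−1)^{n − #cycles} = (−1)^{243−27} = (−1)^216 = +1.
Check: (154/243) = +1 by Zolotarev.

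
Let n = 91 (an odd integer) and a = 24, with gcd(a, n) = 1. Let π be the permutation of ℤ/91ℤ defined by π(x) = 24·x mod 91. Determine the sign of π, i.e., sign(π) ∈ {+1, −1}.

Orbit of 80 under x↦24x: [80, 9, 34, 88, 19, 1, 24]… (length divides ord_91(24)).
Decompose π into cycles: lengths [12, 12, 12, 12, 12, 12, 12, 6, 1] (9 cycles, including the fixed point 0).
91 − 9 = 82 transpositions; sign(π) = (−1)^82 = +1.

+1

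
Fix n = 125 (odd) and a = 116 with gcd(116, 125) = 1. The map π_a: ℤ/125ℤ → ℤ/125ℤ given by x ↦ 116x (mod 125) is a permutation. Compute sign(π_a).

Start at x=61: 61 → 76 → 66 → 31 → 96 → 11 → 26 → … (one orbit).
The orbit structure of x ↦ 116x mod 125: 13 orbits of sizes [25, 25, 25, 25, 5, 5, 5, 5, 1, 1, 1, 1, 1].
Σ(ℓ_i−1) = 125−13 = 112; sign = (−1)^112 = +1.
Check: (116/125) = +1 by Zolotarev.

+1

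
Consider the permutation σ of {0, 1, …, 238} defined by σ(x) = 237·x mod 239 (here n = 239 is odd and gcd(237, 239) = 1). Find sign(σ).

-1

Orbit of 39 under x↦237x: [39, 161, 156, 166, 146, 186, 106]… (length divides ord_239(237)).
Decompose π into cycles: lengths [238, 1] (2 cycles, including the fixed point 0).
Σ(ℓ_i−1) = 239−2 = 237; sign = (−1)^237 = -1.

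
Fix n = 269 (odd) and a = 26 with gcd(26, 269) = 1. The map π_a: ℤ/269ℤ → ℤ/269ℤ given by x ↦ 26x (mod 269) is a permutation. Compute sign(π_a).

Orbit of 78 under x↦26x: [78, 145, 4, 104, 14, 95, 49]… (length divides ord_269(26)).
The orbit structure of x ↦ 26x mod 269: 2 orbits of sizes [268, 1].
2 cycles on 269: each ℓ→(−1)^(ℓ−1), product (−1)^267 = -1.
Via Zolotarev, sign(π_{26}) = (26|269) = -1.

-1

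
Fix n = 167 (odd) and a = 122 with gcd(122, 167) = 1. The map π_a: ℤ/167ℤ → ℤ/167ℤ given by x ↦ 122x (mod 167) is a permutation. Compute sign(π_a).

+1

Trace 97: π^k(97) = [97, 144, 33, 18, 25, 44, 24] for k=0..6.
The orbit structure of x ↦ 122x mod 167: 3 orbits of sizes [83, 83, 1].
167 − 3 = 164 transpositions; sign(π) = (−1)^164 = +1.
Via Zolotarev, sign(π_{122}) = (122|167) = +1.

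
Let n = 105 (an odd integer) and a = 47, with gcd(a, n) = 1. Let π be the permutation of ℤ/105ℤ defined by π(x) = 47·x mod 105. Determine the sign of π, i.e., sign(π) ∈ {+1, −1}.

Start at x=38: 38 → 1 → 47 → 4 → 83 → 16 → 17 → … (one orbit).
The orbit structure of x ↦ 47x mod 105: 14 orbits of sizes [12, 12, 12, 12, 12, 12, 6, 6, 6, 4, 4, 4, 2, 1].
14 cycles on 105: each ℓ→(−1)^(ℓ−1), product (−1)^91 = -1.
(47|105)_J = -1 (Zolotarev's lemma cross-check).

-1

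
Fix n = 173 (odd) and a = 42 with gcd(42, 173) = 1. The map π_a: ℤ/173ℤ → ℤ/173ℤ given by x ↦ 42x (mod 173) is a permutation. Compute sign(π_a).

-1

Orbit of 95 under x↦42x: [95, 11, 116, 28, 138, 87, 21]… (length divides ord_173(42)).
π_42 has 2 disjoint cycles with lengths [172, 1] on {0,…,172}.
2 cycles on 173: each ℓ→(−1)^(ℓ−1), product (−1)^171 = -1.
Check: (42/173) = -1 by Zolotarev.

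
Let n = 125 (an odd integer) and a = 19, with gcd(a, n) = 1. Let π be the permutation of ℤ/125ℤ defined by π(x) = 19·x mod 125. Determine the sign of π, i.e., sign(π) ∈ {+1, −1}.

+1

Orbit of 26 under x↦19x: [26, 119, 11, 84, 96, 74, 31]… (length divides ord_125(19)).
Cycle lengths of π_19 on ℤ/125ℤ: [50, 50, 10, 10, 2, 2, 1]; 7 cycles in total.
n − c = 125 − 7 = 118; sign = (−1)^118 = +1.
Zolotarev: (19|125) = +1, matching the cycle-count sign.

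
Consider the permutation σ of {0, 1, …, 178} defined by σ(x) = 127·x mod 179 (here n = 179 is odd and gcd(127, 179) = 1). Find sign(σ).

Start at x=146: 146 → 105 → 89 → 26 → 80 → 136 → 88 → … (one orbit).
Cycle type of π: 178 + 1; total 2 cycles.
2 cycles on 179: each ℓ→(−1)^(ℓ−1), product (−1)^177 = -1.

-1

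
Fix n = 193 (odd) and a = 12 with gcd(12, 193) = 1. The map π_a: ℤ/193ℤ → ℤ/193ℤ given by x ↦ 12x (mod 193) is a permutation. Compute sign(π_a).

+1

Start at x=181: 181 → 49 → 9 → 108 → 138 → 112 → 186 → … (one orbit).
Cycle type of π: 24×8 + 1; total 9 cycles.
Σ(ℓ_i−1) = 193−9 = 184; sign = (−1)^184 = +1.
Zolotarev: (12|193) = +1, matching the cycle-count sign.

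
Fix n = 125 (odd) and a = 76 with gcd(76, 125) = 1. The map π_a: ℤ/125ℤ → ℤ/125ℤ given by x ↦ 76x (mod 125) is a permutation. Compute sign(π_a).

Start at x=101: 101 → 51 → 1 → 76 → 26 → 101 (one orbit).
Cycle type of π: 5×20 + 1×25; total 45 cycles.
sign(π) = (−1)^{n − #cycles} = (−1)^{125−45} = (−1)^80 = +1.

+1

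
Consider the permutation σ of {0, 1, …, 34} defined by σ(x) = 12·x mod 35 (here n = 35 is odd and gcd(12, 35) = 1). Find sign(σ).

+1

Orbit of 4 under x↦12x: [4, 13, 16, 17, 29, 33, 11]… (length divides ord_35(12)).
Cycle type of π: 12×2 + 6 + 4 + 1; total 5 cycles.
35 − 5 = 30 transpositions; sign(π) = (−1)^30 = +1.
Via Zolotarev, sign(π_{12}) = (12|35) = +1.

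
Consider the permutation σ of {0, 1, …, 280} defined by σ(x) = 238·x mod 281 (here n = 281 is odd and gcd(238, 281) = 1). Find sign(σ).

+1

Start at x=85: 85 → 279 → 86 → 236 → 249 → 252 → 123 → … (one orbit).
Cycle lengths of π_238 on ℤ/281ℤ: [35, 35, 35, 35, 35, 35, 35, 35, 1]; 9 cycles in total.
281 − 9 = 272 transpositions; sign(π) = (−1)^272 = +1.
(238|281)_J = +1 (Zolotarev's lemma cross-check).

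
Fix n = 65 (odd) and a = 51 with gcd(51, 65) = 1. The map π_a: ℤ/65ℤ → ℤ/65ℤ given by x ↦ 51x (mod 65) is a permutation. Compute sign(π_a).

+1

Trace 1: π^k(1) = [1, 51] for k=0..1.
Cycle lengths of π_51 on ℤ/65ℤ: [2, 2, 2, 2, 2, 2, 2, 2, 2, 2, 2, 2, 2, 2, 2, 2, 2, 2, 2, 2, 2, 2, 2, 2, 2, 2, 2, 2, 2, 2, 1, 1, 1, 1, 1]; 35 cycles in total.
35 cycles on 65: each ℓ→(−1)^(ℓ−1), product (−1)^30 = +1.
(51|65)_J = +1 (Zolotarev's lemma cross-check).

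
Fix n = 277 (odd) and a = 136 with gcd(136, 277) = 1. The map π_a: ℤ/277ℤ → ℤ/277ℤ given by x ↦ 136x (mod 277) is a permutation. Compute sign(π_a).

Trace 270: π^k(270) = [270, 156, 164, 144, 194, 69, 243] for k=0..6.
Cycle type of π: 69×4 + 1; total 5 cycles.
277 − 5 = 272 transpositions; sign(π) = (−1)^272 = +1.
Via Zolotarev, sign(π_{136}) = (136|277) = +1.

+1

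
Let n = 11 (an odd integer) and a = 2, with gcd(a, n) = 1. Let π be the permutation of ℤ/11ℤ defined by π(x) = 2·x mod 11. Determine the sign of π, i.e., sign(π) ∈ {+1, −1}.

Start at x=1: 1 → 2 → 4 → 8 → 5 → 10 → 9 → … (one orbit).
Decompose π into cycles: lengths [10, 1] (2 cycles, including the fixed point 0).
Σ(ℓ_i−1) = 11−2 = 9; sign = (−1)^9 = -1.

-1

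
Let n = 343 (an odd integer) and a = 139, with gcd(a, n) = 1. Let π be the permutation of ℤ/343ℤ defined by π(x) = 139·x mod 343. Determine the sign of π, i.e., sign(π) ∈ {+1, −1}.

-1

Orbit of 29 under x↦139x: [29, 258, 190, 342, 204, 230, 71]… (length divides ord_343(139)).
The orbit structure of x ↦ 139x mod 343: 10 orbits of sizes [98, 98, 98, 14, 14, 14, 2, 2, 2, 1].
With 10 cycles on 343 points, sign = (−1)^{343−10} = -1.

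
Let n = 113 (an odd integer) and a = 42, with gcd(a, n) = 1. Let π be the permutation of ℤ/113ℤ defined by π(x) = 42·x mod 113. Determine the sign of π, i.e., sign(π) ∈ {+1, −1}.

-1

Orbit of 35 under x↦42x: [35, 1, 42, 69, 73, 15, 65]… (length divides ord_113(42)).
Cycle type of π: 16×7 + 1; total 8 cycles.
n − c = 113 − 8 = 105; sign = (−1)^105 = -1.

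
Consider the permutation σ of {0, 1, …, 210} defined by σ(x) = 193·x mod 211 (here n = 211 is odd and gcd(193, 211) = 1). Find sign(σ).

Trace 114: π^k(114) = [114, 58, 11, 13, 188, 203, 144] for k=0..6.
Cycle lengths of π_193 on ℤ/211ℤ: [35, 35, 35, 35, 35, 35, 1]; 7 cycles in total.
7 cycles on 211: each ℓ→(−1)^(ℓ−1), product (−1)^204 = +1.
The Jacobi symbol (193|211) = +1 (Zolotarev) agrees.

+1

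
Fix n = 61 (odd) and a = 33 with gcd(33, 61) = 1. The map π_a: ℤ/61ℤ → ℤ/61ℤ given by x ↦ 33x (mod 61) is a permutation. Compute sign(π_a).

Orbit of 20 under x↦33x: [20, 50, 3, 38, 34, 24, 60]… (length divides ord_61(33)).
The orbit structure of x ↦ 33x mod 61: 4 orbits of sizes [20, 20, 20, 1].
61 − 4 = 57 transpositions; sign(π) = (−1)^57 = -1.

-1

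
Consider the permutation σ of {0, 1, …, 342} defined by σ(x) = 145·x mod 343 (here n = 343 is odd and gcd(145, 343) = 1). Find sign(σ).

-1

Start at x=117: 117 → 158 → 272 → 338 → 304 → 176 → 138 → … (one orbit).
Cycle type of π: 294 + 42 + 6 + 1; total 4 cycles.
With 4 cycles on 343 points, sign = (−1)^{343−4} = -1.
Via Zolotarev, sign(π_{145}) = (145|343) = -1.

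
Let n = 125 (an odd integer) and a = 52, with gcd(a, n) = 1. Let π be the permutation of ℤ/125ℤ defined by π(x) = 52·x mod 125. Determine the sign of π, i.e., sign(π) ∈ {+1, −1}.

Start at x=81: 81 → 87 → 24 → 123 → 21 → 92 → 34 → … (one orbit).
Decompose π into cycles: lengths [100, 20, 4, 1] (4 cycles, including the fixed point 0).
With 4 cycles on 125 points, sign = (−1)^{125−4} = -1.

-1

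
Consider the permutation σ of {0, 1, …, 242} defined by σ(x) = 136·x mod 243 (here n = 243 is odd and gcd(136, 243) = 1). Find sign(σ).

+1

Trace 190: π^k(190) = [190, 82, 217, 109, 1, 136, 28] for k=0..6.
The orbit structure of x ↦ 136x mod 243: 63 orbits of sizes [9, 9, 9, 9, 9, 9, 9, 9, 9, 9, 9, 9, 9, 9, 9, 9, 9, 9, 3, 3, 3, 3, 3, 3, 3, 3, 3, 3, 3, 3, 3, 3, 3, 3, 3, 3, 1, 1, 1, 1, 1, 1, 1, 1, 1, 1, 1, 1, 1, 1, 1, 1, 1, 1, 1, 1, 1, 1, 1, 1, 1, 1, 1].
sign(π) = (−1)^{n − #cycles} = (−1)^{243−63} = (−1)^180 = +1.
Zolotarev: (136|243) = +1, matching the cycle-count sign.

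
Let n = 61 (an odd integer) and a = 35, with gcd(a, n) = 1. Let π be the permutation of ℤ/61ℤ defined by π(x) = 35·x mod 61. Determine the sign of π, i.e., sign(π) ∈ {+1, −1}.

-1

Trace 56: π^k(56) = [56, 8, 36, 40, 58, 17, 46] for k=0..6.
Cycle type of π: 60 + 1; total 2 cycles.
n − c = 61 − 2 = 59; sign = (−1)^59 = -1.
Check: (35/61) = -1 by Zolotarev.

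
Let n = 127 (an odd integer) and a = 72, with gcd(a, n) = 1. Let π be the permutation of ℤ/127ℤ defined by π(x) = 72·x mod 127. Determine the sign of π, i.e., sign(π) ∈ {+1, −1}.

+1

Trace 82: π^k(82) = [82, 62, 19, 98, 71, 32, 18] for k=0..6.
Cycle lengths of π_72 on ℤ/127ℤ: [63, 63, 1]; 3 cycles in total.
n − c = 127 − 3 = 124; sign = (−1)^124 = +1.
(72|127)_J = +1 (Zolotarev's lemma cross-check).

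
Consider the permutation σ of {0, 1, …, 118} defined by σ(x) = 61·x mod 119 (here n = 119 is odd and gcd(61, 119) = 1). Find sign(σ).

+1

Orbit of 41 under x↦61x: [41, 2, 3, 64, 96, 25, 97]… (length divides ord_119(61)).
π_61 has 5 disjoint cycles with lengths [48, 48, 16, 6, 1] on {0,…,118}.
119 − 5 = 114 transpositions; sign(π) = (−1)^114 = +1.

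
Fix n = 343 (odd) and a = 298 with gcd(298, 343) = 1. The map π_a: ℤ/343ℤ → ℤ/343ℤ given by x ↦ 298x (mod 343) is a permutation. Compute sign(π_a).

+1

Trace 198: π^k(198) = [198, 8, 326, 79, 218, 137, 9] for k=0..6.
Cycle lengths of π_298 on ℤ/343ℤ: [147, 147, 21, 21, 3, 3, 1]; 7 cycles in total.
343 − 7 = 336 transpositions; sign(π) = (−1)^336 = +1.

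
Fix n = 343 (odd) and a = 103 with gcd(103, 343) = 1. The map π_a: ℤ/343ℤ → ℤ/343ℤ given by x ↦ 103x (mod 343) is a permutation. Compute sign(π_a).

-1

Start at x=29: 29 → 243 → 333 → 342 → 240 → 24 → 71 → … (one orbit).
Decompose π into cycles: lengths [294, 42, 6, 1] (4 cycles, including the fixed point 0).
With 4 cycles on 343 points, sign = (−1)^{343−4} = -1.
Via Zolotarev, sign(π_{103}) = (103|343) = -1.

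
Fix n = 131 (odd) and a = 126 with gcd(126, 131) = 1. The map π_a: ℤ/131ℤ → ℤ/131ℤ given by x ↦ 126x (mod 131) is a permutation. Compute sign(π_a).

-1

Start at x=114: 114 → 85 → 99 → 29 → 117 → 70 → 43 → … (one orbit).
2 cycles of lengths [130, 1].
Σ(ℓ_i−1) = 131−2 = 129; sign = (−1)^129 = -1.
Via Zolotarev, sign(π_{126}) = (126|131) = -1.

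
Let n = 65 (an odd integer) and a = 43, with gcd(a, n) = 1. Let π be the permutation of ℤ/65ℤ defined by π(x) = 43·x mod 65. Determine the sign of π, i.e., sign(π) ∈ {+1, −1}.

-1

Trace 17: π^k(17) = [17, 16, 38, 9, 62, 1, 43] for k=0..6.
The orbit structure of x ↦ 43x mod 65: 8 orbits of sizes [12, 12, 12, 12, 6, 6, 4, 1].
65 − 8 = 57 transpositions; sign(π) = (−1)^57 = -1.
Zolotarev: (43|65) = -1, matching the cycle-count sign.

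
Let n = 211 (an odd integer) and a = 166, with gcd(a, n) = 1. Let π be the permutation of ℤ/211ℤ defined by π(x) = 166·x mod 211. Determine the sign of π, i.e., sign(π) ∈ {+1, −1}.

Start at x=18: 18 → 34 → 158 → 64 → 74 → 46 → 40 → … (one orbit).
Cycle lengths of π_166 on ℤ/211ℤ: [210, 1]; 2 cycles in total.
n − c = 211 − 2 = 209; sign = (−1)^209 = -1.
Via Zolotarev, sign(π_{166}) = (166|211) = -1.

-1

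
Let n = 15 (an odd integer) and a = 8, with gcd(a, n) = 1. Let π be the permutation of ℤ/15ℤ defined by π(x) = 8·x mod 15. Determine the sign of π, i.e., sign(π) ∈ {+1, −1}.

Orbit of 4 under x↦8x: [4, 2, 1, 8]… (length divides ord_15(8)).
π_8 has 5 disjoint cycles with lengths [4, 4, 4, 2, 1] on {0,…,14}.
5 cycles on 15: each ℓ→(−1)^(ℓ−1), product (−1)^10 = +1.

+1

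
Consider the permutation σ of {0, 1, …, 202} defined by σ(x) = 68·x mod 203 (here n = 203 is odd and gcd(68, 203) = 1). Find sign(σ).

Orbit of 75 under x↦68x: [75, 25, 76, 93, 31, 78, 26]… (length divides ord_203(68)).
Decompose π into cycles: lengths [84, 84, 28, 6, 1] (5 cycles, including the fixed point 0).
Σ(ℓ_i−1) = 203−5 = 198; sign = (−1)^198 = +1.

+1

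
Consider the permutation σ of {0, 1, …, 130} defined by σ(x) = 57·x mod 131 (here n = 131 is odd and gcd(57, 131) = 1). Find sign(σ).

Trace 20: π^k(20) = [20, 92, 4, 97, 27, 98, 84] for k=0..6.
The orbit structure of x ↦ 57x mod 131: 2 orbits of sizes [130, 1].
With 2 cycles on 131 points, sign = (−1)^{131−2} = -1.
The Jacobi symbol (57|131) = -1 (Zolotarev) agrees.

-1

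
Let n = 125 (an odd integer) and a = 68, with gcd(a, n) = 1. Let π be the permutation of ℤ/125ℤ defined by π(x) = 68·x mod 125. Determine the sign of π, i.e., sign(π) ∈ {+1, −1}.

Orbit of 68 under x↦68x: [68, 124, 57, 1]… (length divides ord_125(68)).
Cycle type of π: 4×31 + 1; total 32 cycles.
n − c = 125 − 32 = 93; sign = (−1)^93 = -1.

-1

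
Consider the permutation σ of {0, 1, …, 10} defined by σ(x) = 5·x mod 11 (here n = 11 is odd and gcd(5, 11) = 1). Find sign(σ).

Trace 3: π^k(3) = [3, 4, 9, 1, 5] for k=0..4.
The orbit structure of x ↦ 5x mod 11: 3 orbits of sizes [5, 5, 1].
sign(π) = (−1)^{n − #cycles} = (−1)^{11−3} = (−1)^8 = +1.
(5|11)_J = +1 (Zolotarev's lemma cross-check).

+1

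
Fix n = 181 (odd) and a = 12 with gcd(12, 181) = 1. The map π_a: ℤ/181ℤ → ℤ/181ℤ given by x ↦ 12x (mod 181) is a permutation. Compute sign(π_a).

Orbit of 14 under x↦12x: [14, 168, 25, 119, 161, 122, 16]… (length divides ord_181(12)).
Cycle type of π: 90×2 + 1; total 3 cycles.
Σ(ℓ_i−1) = 181−3 = 178; sign = (−1)^178 = +1.
Zolotarev: (12|181) = +1, matching the cycle-count sign.

+1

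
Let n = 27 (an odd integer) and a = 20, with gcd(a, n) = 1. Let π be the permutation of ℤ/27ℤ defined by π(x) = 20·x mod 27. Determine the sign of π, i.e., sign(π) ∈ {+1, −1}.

-1

Start at x=13: 13 → 17 → 16 → 23 → 1 → 20 → 22 → … (one orbit).
4 cycles of lengths [18, 6, 2, 1].
n − c = 27 − 4 = 23; sign = (−1)^23 = -1.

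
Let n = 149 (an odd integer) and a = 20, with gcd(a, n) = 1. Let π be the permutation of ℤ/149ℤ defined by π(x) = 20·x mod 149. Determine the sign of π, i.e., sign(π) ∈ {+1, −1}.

Orbit of 17 under x↦20x: [17, 42, 95, 112, 5, 100, 63]… (length divides ord_149(20)).
Decompose π into cycles: lengths [74, 74, 1] (3 cycles, including the fixed point 0).
With 3 cycles on 149 points, sign = (−1)^{149−3} = +1.
The Jacobi symbol (20|149) = +1 (Zolotarev) agrees.

+1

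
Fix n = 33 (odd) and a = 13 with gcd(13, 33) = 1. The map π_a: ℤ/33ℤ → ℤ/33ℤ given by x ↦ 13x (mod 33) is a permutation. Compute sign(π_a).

Start at x=28: 28 → 1 → 13 → 4 → 19 → 16 → 10 → … (one orbit).
π_13 has 6 disjoint cycles with lengths [10, 10, 10, 1, 1, 1] on {0,…,32}.
sign(π) = (−1)^{n − #cycles} = (−1)^{33−6} = (−1)^27 = -1.
(13|33)_J = -1 (Zolotarev's lemma cross-check).

-1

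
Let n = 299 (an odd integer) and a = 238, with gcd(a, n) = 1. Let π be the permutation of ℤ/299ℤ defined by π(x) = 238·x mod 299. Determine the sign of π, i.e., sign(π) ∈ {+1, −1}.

+1

Trace 140: π^k(140) = [140, 131, 82, 81, 142, 9, 49] for k=0..6.
9 cycles of lengths [66, 66, 66, 66, 11, 11, 6, 6, 1].
Σ(ℓ_i−1) = 299−9 = 290; sign = (−1)^290 = +1.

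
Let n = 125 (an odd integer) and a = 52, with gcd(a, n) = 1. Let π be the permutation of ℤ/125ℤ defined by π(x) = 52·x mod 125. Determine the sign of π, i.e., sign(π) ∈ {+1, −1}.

-1

Orbit of 8 under x↦52x: [8, 41, 7, 114, 53, 6, 62]… (length divides ord_125(52)).
π_52 has 4 disjoint cycles with lengths [100, 20, 4, 1] on {0,…,124}.
4 cycles on 125: each ℓ→(−1)^(ℓ−1), product (−1)^121 = -1.
(52|125)_J = -1 (Zolotarev's lemma cross-check).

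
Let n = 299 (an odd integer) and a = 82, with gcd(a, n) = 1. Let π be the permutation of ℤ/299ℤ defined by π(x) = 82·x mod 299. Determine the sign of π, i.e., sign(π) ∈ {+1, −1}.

Orbit of 121 under x↦82x: [121, 55, 25, 256, 62, 1, 82]… (length divides ord_299(82)).
9 cycles of lengths [66, 66, 66, 66, 11, 11, 6, 6, 1].
9 cycles on 299: each ℓ→(−1)^(ℓ−1), product (−1)^290 = +1.
Via Zolotarev, sign(π_{82}) = (82|299) = +1.

+1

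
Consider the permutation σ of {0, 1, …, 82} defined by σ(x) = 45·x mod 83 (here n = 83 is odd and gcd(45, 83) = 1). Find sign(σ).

Start at x=28: 28 → 15 → 11 → 80 → 31 → 67 → 27 → … (one orbit).
2 cycles of lengths [82, 1].
2 cycles on 83: each ℓ→(−1)^(ℓ−1), product (−1)^81 = -1.
(45|83)_J = -1 (Zolotarev's lemma cross-check).

-1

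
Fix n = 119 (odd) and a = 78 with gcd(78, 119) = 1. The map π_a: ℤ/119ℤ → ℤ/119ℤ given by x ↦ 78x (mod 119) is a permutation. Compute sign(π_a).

-1

Start at x=71: 71 → 64 → 113 → 8 → 29 → 1 → 78 → … (one orbit).
14 cycles of lengths [16, 16, 16, 16, 16, 16, 16, 1, 1, 1, 1, 1, 1, 1].
119 − 14 = 105 transpositions; sign(π) = (−1)^105 = -1.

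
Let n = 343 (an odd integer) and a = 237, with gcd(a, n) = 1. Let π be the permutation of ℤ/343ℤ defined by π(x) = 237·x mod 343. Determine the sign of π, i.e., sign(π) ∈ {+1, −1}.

-1

Trace 92: π^k(92) = [92, 195, 253, 279, 267, 167, 134] for k=0..6.
The orbit structure of x ↦ 237x mod 343: 10 orbits of sizes [98, 98, 98, 14, 14, 14, 2, 2, 2, 1].
n − c = 343 − 10 = 333; sign = (−1)^333 = -1.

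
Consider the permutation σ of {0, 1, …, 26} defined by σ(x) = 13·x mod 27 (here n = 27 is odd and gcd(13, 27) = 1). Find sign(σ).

+1

Start at x=10: 10 → 22 → 16 → 19 → 4 → 25 → 1 → … (one orbit).
Decompose π into cycles: lengths [9, 9, 3, 3, 1, 1, 1] (7 cycles, including the fixed point 0).
Σ(ℓ_i−1) = 27−7 = 20; sign = (−1)^20 = +1.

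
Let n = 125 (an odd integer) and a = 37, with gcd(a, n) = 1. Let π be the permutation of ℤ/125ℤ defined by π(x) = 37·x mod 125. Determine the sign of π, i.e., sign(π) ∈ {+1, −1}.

-1

Orbit of 118 under x↦37x: [118, 116, 42, 54, 123, 51, 12]… (length divides ord_125(37)).
4 cycles of lengths [100, 20, 4, 1].
4 cycles on 125: each ℓ→(−1)^(ℓ−1), product (−1)^121 = -1.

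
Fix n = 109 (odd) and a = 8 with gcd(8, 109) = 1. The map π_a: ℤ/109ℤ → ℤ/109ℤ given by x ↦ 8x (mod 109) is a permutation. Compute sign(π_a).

-1

Orbit of 45 under x↦8x: [45, 33, 46, 41, 1, 8, 64]… (length divides ord_109(8)).
π_8 has 10 disjoint cycles with lengths [12, 12, 12, 12, 12, 12, 12, 12, 12, 1] on {0,…,108}.
With 10 cycles on 109 points, sign = (−1)^{109−10} = -1.
Check: (8/109) = -1 by Zolotarev.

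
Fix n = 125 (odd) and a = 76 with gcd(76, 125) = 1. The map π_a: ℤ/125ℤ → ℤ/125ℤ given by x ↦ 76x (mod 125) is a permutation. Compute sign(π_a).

+1

Orbit of 1 under x↦76x: [1, 76, 26, 101, 51]… (length divides ord_125(76)).
Decompose π into cycles: lengths [5, 5, 5, 5, 5, 5, 5, 5, 5, 5, 5, 5, 5, 5, 5, 5, 5, 5, 5, 5, 1, 1, 1, 1, 1, 1, 1, 1, 1, 1, 1, 1, 1, 1, 1, 1, 1, 1, 1, 1, 1, 1, 1, 1, 1] (45 cycles, including the fixed point 0).
sign(π) = (−1)^{n − #cycles} = (−1)^{125−45} = (−1)^80 = +1.
Zolotarev: (76|125) = +1, matching the cycle-count sign.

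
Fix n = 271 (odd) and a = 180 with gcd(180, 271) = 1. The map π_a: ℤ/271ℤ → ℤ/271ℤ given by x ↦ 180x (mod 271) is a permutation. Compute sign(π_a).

+1

Trace 219: π^k(219) = [219, 125, 7, 176, 244, 18, 259] for k=0..6.
Decompose π into cycles: lengths [135, 135, 1] (3 cycles, including the fixed point 0).
271 − 3 = 268 transpositions; sign(π) = (−1)^268 = +1.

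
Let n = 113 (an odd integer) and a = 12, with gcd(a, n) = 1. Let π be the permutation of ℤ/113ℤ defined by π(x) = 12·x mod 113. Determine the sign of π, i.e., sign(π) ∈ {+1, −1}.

-1

Trace 86: π^k(86) = [86, 15, 67, 13, 43, 64, 90] for k=0..6.
Cycle lengths of π_12 on ℤ/113ℤ: [112, 1]; 2 cycles in total.
With 2 cycles on 113 points, sign = (−1)^{113−2} = -1.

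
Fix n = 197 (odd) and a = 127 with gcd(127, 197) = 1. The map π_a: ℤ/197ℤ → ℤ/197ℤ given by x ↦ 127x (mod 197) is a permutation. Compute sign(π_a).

+1

Orbit of 182 under x↦127x: [182, 65, 178, 148, 81, 43, 142]… (length divides ord_197(127)).
π_127 has 3 disjoint cycles with lengths [98, 98, 1] on {0,…,196}.
sign(π) = (−1)^{n − #cycles} = (−1)^{197−3} = (−1)^194 = +1.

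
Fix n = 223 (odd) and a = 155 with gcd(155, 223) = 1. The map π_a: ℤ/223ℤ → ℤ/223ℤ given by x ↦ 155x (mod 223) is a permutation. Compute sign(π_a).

Start at x=87: 87 → 105 → 219 → 49 → 13 → 8 → 125 → … (one orbit).
4 cycles of lengths [74, 74, 74, 1].
With 4 cycles on 223 points, sign = (−1)^{223−4} = -1.
Check: (155/223) = -1 by Zolotarev.

-1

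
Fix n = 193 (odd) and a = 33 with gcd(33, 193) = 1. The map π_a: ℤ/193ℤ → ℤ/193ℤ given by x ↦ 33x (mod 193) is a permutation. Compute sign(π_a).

Orbit of 179 under x↦33x: [179, 117, 1, 33, 124, 39, 129]… (length divides ord_193(33)).
The orbit structure of x ↦ 33x mod 193: 4 orbits of sizes [64, 64, 64, 1].
n − c = 193 − 4 = 189; sign = (−1)^189 = -1.

-1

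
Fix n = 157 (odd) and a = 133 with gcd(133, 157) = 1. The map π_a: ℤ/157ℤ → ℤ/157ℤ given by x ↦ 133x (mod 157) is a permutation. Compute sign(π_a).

-1

Start at x=96: 96 → 51 → 32 → 17 → 63 → 58 → 21 → … (one orbit).
The orbit structure of x ↦ 133x mod 157: 2 orbits of sizes [156, 1].
n − c = 157 − 2 = 155; sign = (−1)^155 = -1.
Zolotarev: (133|157) = -1, matching the cycle-count sign.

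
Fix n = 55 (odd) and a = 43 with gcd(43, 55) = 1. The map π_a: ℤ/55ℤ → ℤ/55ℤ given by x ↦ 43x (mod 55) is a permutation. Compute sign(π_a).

+1

Trace 43: π^k(43) = [43, 34, 32, 1] for k=0..3.
17 cycles of lengths [4, 4, 4, 4, 4, 4, 4, 4, 4, 4, 4, 2, 2, 2, 2, 2, 1].
n − c = 55 − 17 = 38; sign = (−1)^38 = +1.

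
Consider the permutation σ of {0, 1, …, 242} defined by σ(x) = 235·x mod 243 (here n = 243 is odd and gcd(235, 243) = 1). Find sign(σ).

+1

Start at x=91: 91 → 1 → 235 → 64 → 217 → 208 → 37 → … (one orbit).
The orbit structure of x ↦ 235x mod 243: 27 orbits of sizes [27, 27, 27, 27, 27, 27, 9, 9, 9, 9, 9, 9, 3, 3, 3, 3, 3, 3, 1, 1, 1, 1, 1, 1, 1, 1, 1].
With 27 cycles on 243 points, sign = (−1)^{243−27} = +1.
Via Zolotarev, sign(π_{235}) = (235|243) = +1.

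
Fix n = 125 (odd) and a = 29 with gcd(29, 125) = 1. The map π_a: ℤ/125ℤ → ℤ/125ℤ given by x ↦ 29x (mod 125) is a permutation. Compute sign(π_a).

+1

Start at x=59: 59 → 86 → 119 → 76 → 79 → 41 → 64 → … (one orbit).
The orbit structure of x ↦ 29x mod 125: 7 orbits of sizes [50, 50, 10, 10, 2, 2, 1].
With 7 cycles on 125 points, sign = (−1)^{125−7} = +1.
Zolotarev: (29|125) = +1, matching the cycle-count sign.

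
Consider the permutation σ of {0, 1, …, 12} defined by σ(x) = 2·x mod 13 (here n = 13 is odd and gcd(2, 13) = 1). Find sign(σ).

Start at x=11: 11 → 9 → 5 → 10 → 7 → 1 → 2 → … (one orbit).
Decompose π into cycles: lengths [12, 1] (2 cycles, including the fixed point 0).
With 2 cycles on 13 points, sign = (−1)^{13−2} = -1.
(2|13)_J = -1 (Zolotarev's lemma cross-check).

-1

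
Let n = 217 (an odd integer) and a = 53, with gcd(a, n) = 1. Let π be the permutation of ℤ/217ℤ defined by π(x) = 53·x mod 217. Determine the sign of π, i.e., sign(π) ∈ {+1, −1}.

Trace 64: π^k(64) = [64, 137, 100, 92, 102, 198, 78] for k=0..6.
10 cycles of lengths [30, 30, 30, 30, 30, 30, 30, 3, 3, 1].
sign(π) = (−1)^{n − #cycles} = (−1)^{217−10} = (−1)^207 = -1.
Zolotarev: (53|217) = -1, matching the cycle-count sign.

-1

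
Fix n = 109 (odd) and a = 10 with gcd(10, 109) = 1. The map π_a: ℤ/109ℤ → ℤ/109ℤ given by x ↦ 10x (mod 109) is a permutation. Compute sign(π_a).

Trace 35: π^k(35) = [35, 23, 12, 11, 1, 10, 100] for k=0..6.
Cycle type of π: 108 + 1; total 2 cycles.
2 cycles on 109: each ℓ→(−1)^(ℓ−1), product (−1)^107 = -1.
Zolotarev: (10|109) = -1, matching the cycle-count sign.

-1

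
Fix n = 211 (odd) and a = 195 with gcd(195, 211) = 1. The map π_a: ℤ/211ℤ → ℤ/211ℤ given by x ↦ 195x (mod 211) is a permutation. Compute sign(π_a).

-1

Start at x=128: 128 → 62 → 63 → 47 → 92 → 5 → 131 → … (one orbit).
2 cycles of lengths [210, 1].
211 − 2 = 209 transpositions; sign(π) = (−1)^209 = -1.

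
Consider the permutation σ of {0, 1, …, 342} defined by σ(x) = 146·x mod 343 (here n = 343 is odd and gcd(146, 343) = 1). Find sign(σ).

-1

Start at x=293: 293 → 246 → 244 → 295 → 195 → 1 → 146 → … (one orbit).
π_146 has 46 disjoint cycles with lengths [14, 14, 14, 14, 14, 14, 14, 14, 14, 14, 14, 14, 14, 14, 14, 14, 14, 14, 14, 14, 14, 2, 2, 2, 2, 2, 2, 2, 2, 2, 2, 2, 2, 2, 2, 2, 2, 2, 2, 2, 2, 2, 2, 2, 2, 1] on {0,…,342}.
With 46 cycles on 343 points, sign = (−1)^{343−46} = -1.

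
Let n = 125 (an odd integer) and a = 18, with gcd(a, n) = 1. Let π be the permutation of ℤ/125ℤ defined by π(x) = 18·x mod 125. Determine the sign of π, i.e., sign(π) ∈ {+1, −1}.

-1

Trace 51: π^k(51) = [51, 43, 24, 57, 26, 93, 49] for k=0..6.
Cycle lengths of π_18 on ℤ/125ℤ: [20, 20, 20, 20, 20, 4, 4, 4, 4, 4, 4, 1]; 12 cycles in total.
12 cycles on 125: each ℓ→(−1)^(ℓ−1), product (−1)^113 = -1.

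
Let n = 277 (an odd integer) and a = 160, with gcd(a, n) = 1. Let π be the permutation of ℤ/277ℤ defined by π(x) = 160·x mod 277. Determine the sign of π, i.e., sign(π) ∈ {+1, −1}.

Orbit of 116 under x↦160x: [116, 1, 160]… (length divides ord_277(160)).
Cycle type of π: 3×92 + 1; total 93 cycles.
n − c = 277 − 93 = 184; sign = (−1)^184 = +1.

+1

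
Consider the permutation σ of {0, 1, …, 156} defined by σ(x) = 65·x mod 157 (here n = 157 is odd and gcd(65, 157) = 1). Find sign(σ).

-1

Trace 93: π^k(93) = [93, 79, 111, 150, 16, 98, 90] for k=0..6.
Cycle lengths of π_65 on ℤ/157ℤ: [52, 52, 52, 1]; 4 cycles in total.
n − c = 157 − 4 = 153; sign = (−1)^153 = -1.
Via Zolotarev, sign(π_{65}) = (65|157) = -1.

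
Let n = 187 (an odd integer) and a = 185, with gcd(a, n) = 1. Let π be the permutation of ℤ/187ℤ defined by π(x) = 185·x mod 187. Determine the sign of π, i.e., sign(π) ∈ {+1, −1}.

Orbit of 60 under x↦185x: [60, 67, 53, 81, 25, 137, 100]… (length divides ord_187(185)).
Cycle lengths of π_185 on ℤ/187ℤ: [40, 40, 40, 40, 8, 8, 5, 5, 1]; 9 cycles in total.
9 cycles on 187: each ℓ→(−1)^(ℓ−1), product (−1)^178 = +1.

+1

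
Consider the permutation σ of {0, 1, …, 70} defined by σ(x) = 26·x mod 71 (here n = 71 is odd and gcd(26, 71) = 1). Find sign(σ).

Start at x=48: 48 → 41 → 1 → 26 → 37 → 39 → 20 → … (one orbit).
6 cycles of lengths [14, 14, 14, 14, 14, 1].
n − c = 71 − 6 = 65; sign = (−1)^65 = -1.
Zolotarev: (26|71) = -1, matching the cycle-count sign.

-1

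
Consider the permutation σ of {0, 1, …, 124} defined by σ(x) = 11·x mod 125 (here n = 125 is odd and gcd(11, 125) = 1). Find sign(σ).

+1

Orbit of 121 under x↦11x: [121, 81, 16, 51, 61, 46, 6]… (length divides ord_125(11)).
13 cycles of lengths [25, 25, 25, 25, 5, 5, 5, 5, 1, 1, 1, 1, 1].
13 cycles on 125: each ℓ→(−1)^(ℓ−1), product (−1)^112 = +1.
(11|125)_J = +1 (Zolotarev's lemma cross-check).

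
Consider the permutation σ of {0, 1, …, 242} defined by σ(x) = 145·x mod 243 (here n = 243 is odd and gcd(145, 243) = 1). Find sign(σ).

+1

Trace 172: π^k(172) = [172, 154, 217, 118, 100, 163, 64] for k=0..6.
π_145 has 27 disjoint cycles with lengths [27, 27, 27, 27, 27, 27, 9, 9, 9, 9, 9, 9, 3, 3, 3, 3, 3, 3, 1, 1, 1, 1, 1, 1, 1, 1, 1] on {0,…,242}.
n − c = 243 − 27 = 216; sign = (−1)^216 = +1.
Via Zolotarev, sign(π_{145}) = (145|243) = +1.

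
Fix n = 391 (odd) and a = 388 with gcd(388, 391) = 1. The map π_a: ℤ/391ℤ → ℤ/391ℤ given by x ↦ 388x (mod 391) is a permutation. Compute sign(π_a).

Trace 121: π^k(121) = [121, 28, 307, 252, 26, 313, 234] for k=0..6.
Decompose π into cycles: lengths [176, 176, 22, 16, 1] (5 cycles, including the fixed point 0).
391 − 5 = 386 transpositions; sign(π) = (−1)^386 = +1.

+1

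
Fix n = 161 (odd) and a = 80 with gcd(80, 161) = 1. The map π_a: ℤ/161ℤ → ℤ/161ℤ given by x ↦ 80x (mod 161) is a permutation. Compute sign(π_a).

Trace 4: π^k(4) = [4, 159, 1, 80, 121, 20, 151] for k=0..6.
5 cycles of lengths [66, 66, 22, 6, 1].
161 − 5 = 156 transpositions; sign(π) = (−1)^156 = +1.
(80|161)_J = +1 (Zolotarev's lemma cross-check).

+1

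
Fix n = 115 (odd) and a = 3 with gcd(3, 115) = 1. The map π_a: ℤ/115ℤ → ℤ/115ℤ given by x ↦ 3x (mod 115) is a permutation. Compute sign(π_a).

Orbit of 2 under x↦3x: [2, 6, 18, 54, 47, 26, 78]… (length divides ord_115(3)).
6 cycles of lengths [44, 44, 11, 11, 4, 1].
6 cycles on 115: each ℓ→(−1)^(ℓ−1), product (−1)^109 = -1.

-1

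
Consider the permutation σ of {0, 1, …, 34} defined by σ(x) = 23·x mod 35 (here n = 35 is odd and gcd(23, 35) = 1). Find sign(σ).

-1

Orbit of 32 under x↦23x: [32, 1, 23, 4, 22, 16, 18]… (length divides ord_35(23)).
The orbit structure of x ↦ 23x mod 35: 6 orbits of sizes [12, 12, 4, 3, 3, 1].
sign(π) = (−1)^{n − #cycles} = (−1)^{35−6} = (−1)^29 = -1.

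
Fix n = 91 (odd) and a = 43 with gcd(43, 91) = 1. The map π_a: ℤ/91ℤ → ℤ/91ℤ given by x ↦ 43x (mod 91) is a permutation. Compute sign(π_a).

+1

Trace 29: π^k(29) = [29, 64, 22, 36, 1, 43] for k=0..5.
21 cycles of lengths [6, 6, 6, 6, 6, 6, 6, 6, 6, 6, 6, 6, 6, 6, 1, 1, 1, 1, 1, 1, 1].
With 21 cycles on 91 points, sign = (−1)^{91−21} = +1.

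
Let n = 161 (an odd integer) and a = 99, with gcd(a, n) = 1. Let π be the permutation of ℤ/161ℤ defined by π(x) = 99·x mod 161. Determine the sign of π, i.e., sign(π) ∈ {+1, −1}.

-1

Start at x=64: 64 → 57 → 8 → 148 → 1 → 99 → 141 → … (one orbit).
14 cycles of lengths [22, 22, 22, 22, 22, 22, 22, 1, 1, 1, 1, 1, 1, 1].
sign(π) = (−1)^{n − #cycles} = (−1)^{161−14} = (−1)^147 = -1.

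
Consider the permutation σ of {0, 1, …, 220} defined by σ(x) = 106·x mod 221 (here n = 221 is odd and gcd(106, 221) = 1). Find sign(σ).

-1

Start at x=120: 120 → 123 → 220 → 115 → 35 → 174 → 101 → … (one orbit).
Decompose π into cycles: lengths [12, 12, 12, 12, 12, 12, 12, 12, 12, 12, 12, 12, 12, 12, 12, 12, 12, 4, 4, 4, 4, 1] (22 cycles, including the fixed point 0).
sign(π) = (−1)^{n − #cycles} = (−1)^{221−22} = (−1)^199 = -1.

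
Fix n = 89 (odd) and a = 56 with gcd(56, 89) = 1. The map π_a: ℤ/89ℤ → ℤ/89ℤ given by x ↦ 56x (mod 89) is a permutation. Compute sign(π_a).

-1

Trace 60: π^k(60) = [60, 67, 14, 72, 27, 88, 33] for k=0..6.
The orbit structure of x ↦ 56x mod 89: 2 orbits of sizes [88, 1].
sign(π) = (−1)^{n − #cycles} = (−1)^{89−2} = (−1)^87 = -1.
Zolotarev: (56|89) = -1, matching the cycle-count sign.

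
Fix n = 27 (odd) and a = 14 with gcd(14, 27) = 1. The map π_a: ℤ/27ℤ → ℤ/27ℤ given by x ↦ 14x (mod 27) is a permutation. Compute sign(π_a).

Trace 1: π^k(1) = [1, 14, 7, 17, 22, 11, 19] for k=0..6.
Cycle lengths of π_14 on ℤ/27ℤ: [18, 6, 2, 1]; 4 cycles in total.
With 4 cycles on 27 points, sign = (−1)^{27−4} = -1.

-1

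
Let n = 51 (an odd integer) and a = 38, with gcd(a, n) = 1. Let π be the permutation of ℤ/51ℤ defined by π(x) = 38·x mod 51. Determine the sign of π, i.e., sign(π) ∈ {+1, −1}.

Start at x=38: 38 → 16 → 47 → 1 → 38 (one orbit).
Decompose π into cycles: lengths [4, 4, 4, 4, 4, 4, 4, 4, 4, 4, 4, 4, 2, 1] (14 cycles, including the fixed point 0).
51 − 14 = 37 transpositions; sign(π) = (−1)^37 = -1.

-1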